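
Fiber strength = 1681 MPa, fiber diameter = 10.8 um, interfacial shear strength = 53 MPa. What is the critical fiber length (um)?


Lc = sigma_f * d / (2 * tau_i) = 1681 * 10.8 / (2 * 53) = 171.3 um

171.3 um


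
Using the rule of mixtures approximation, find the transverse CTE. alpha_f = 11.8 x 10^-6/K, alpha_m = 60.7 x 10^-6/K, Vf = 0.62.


alpha_2 = alpha_f*Vf + alpha_m*(1-Vf) = 11.8*0.62 + 60.7*0.38 = 30.4 x 10^-6/K

30.4 x 10^-6/K


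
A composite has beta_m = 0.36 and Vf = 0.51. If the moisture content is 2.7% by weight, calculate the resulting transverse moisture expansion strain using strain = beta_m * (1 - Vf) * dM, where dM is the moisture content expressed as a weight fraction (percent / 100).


dM = 2.7/100 = 0.027
strain = beta_m * (1-Vf) * dM = 0.36 * 0.49 * 0.027 = 0.0047628

0.0047628


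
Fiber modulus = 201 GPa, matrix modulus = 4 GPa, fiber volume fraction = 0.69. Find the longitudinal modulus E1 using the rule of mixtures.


E1 = Ef*Vf + Em*(1-Vf) = 201*0.69 + 4*0.31 = 139.93 GPa

139.93 GPa


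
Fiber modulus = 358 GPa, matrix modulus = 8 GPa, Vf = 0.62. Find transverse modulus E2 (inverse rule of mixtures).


1/E2 = Vf/Ef + (1-Vf)/Em = 0.62/358 + 0.38/8
E2 = 20.31 GPa

20.31 GPa


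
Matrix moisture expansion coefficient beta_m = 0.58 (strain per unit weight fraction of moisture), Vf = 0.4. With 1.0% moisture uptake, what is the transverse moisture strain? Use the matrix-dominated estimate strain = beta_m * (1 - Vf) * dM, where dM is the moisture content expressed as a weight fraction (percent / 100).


dM = 1.0/100 = 0.01
strain = beta_m * (1-Vf) * dM = 0.58 * 0.6 * 0.01 = 0.00348

0.00348


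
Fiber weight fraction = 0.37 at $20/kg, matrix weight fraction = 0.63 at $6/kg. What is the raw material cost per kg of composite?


Cost = cost_f*Wf + cost_m*Wm = 20*0.37 + 6*0.63 = $11.18/kg

$11.18/kg


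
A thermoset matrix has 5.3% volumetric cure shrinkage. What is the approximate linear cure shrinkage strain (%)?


Linear shrinkage ≈ vol_shrink/3 = 5.3/3 = 1.767%

1.767%


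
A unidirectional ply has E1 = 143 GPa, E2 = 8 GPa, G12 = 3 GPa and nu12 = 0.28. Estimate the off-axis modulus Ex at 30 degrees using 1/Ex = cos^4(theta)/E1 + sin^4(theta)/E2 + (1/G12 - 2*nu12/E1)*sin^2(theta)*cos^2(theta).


cos^4(30) = 0.5625, sin^4(30) = 0.0625, sin^2(30)*cos^2(30) = 0.1875
1/G12 - 2*nu12/E1 = 1/3 - 2*0.28/143 = 0.329417 GPa^-1
1/Ex = 0.5625/143 + 0.0625/8 + 0.329417*0.1875 = 0.0735118 GPa^-1
Ex = 13.6 GPa

13.6 GPa


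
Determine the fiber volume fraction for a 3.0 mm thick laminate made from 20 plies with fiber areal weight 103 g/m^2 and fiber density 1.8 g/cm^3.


Vf = n * FAW / (rho_f * h * 1000) = 20 * 103 / (1.8 * 3.0 * 1000) = 0.3815

0.3815


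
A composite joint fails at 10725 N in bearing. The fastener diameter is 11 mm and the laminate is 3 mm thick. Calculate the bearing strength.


sigma_br = F/(d*h) = 10725/(11*3) = 325.0 MPa

325.0 MPa


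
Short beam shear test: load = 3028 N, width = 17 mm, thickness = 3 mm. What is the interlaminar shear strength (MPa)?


ILSS = 3F/(4bh) = 3*3028/(4*17*3) = 44.53 MPa

44.53 MPa


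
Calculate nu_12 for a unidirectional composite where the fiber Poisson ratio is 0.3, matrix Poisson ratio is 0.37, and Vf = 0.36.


nu_12 = nu_f*Vf + nu_m*(1-Vf) = 0.3*0.36 + 0.37*0.64 = 0.3448

0.3448


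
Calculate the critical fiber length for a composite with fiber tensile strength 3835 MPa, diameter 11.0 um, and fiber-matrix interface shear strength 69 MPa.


Lc = sigma_f * d / (2 * tau_i) = 3835 * 11.0 / (2 * 69) = 305.7 um

305.7 um


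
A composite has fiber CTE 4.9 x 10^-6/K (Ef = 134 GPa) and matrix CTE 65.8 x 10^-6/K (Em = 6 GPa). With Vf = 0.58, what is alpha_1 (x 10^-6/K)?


E1 = Ef*Vf + Em*(1-Vf) = 80.24
alpha_1 = (alpha_f*Ef*Vf + alpha_m*Em*(1-Vf))/E1 = 6.81 x 10^-6/K

6.81 x 10^-6/K


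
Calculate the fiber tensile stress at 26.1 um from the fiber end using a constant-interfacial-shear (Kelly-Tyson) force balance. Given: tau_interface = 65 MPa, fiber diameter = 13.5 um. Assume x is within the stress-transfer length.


Force balance: sigma_f * (pi*d^2/4) = tau * (pi*d) * x  ->  sigma_f = 4 * tau * x / d
sigma_f = 4 * 65 * 26.1 / 13.5 = 502.7 MPa

502.7 MPa


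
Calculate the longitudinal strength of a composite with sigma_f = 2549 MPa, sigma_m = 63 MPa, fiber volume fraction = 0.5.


sigma_1 = sigma_f*Vf + sigma_m*(1-Vf) = 2549*0.5 + 63*0.5 = 1306.0 MPa

1306.0 MPa


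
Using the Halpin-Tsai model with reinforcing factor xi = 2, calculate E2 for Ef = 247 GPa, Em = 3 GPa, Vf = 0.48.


eta = (Ef/Em - 1)/(Ef/Em + xi) = (82.3333 - 1)/(82.3333 + 2) = 0.9644
E2 = Em*(1+xi*eta*Vf)/(1-eta*Vf) = 10.76 GPa

10.76 GPa


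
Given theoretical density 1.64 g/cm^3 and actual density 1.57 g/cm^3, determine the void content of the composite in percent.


Void% = (rho_theo - rho_actual)/rho_theo * 100 = (1.64 - 1.57)/1.64 * 100 = 4.27%

4.27%


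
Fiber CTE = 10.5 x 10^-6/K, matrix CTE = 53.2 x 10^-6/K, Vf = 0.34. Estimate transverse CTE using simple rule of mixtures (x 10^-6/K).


alpha_2 = alpha_f*Vf + alpha_m*(1-Vf) = 10.5*0.34 + 53.2*0.66 = 38.7 x 10^-6/K

38.7 x 10^-6/K


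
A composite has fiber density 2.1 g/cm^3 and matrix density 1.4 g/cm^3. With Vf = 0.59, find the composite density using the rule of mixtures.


rho_c = rho_f*Vf + rho_m*(1-Vf) = 2.1*0.59 + 1.4*0.41 = 1.813 g/cm^3

1.813 g/cm^3


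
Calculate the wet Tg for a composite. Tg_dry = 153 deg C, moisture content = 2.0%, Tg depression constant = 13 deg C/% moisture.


Tg_wet = Tg_dry - k*moisture = 153 - 13*2.0 = 127.0 deg C

127.0 deg C


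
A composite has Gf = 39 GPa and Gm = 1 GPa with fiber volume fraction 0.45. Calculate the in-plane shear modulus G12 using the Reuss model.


1/G12 = Vf/Gf + (1-Vf)/Gm = 0.45/39 + 0.55/1
G12 = 1.78 GPa

1.78 GPa


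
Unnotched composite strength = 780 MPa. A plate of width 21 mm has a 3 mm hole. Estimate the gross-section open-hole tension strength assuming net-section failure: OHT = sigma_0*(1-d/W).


OHT = sigma_0*(1-d/W) = 780*(1-3/21) = 668.6 MPa

668.6 MPa


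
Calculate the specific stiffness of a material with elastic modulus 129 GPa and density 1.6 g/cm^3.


Specific stiffness = E/rho = 129/1.6 = 80.6 GPa/(g/cm^3)

80.6 GPa/(g/cm^3)


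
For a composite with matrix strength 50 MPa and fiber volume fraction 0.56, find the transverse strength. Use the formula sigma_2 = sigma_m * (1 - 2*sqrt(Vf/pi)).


factor = 1 - 2*sqrt(0.56/pi) = 0.1556
sigma_2 = 50 * 0.1556 = 7.78 MPa

7.78 MPa


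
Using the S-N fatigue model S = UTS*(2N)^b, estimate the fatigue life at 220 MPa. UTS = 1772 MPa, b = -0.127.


N = 0.5 * (S/UTS)^(1/b) = 0.5 * (220/1772)^(1/-0.127) = 6.8101e+06 cycles

6.8101e+06 cycles


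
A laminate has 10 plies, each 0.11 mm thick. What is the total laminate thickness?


h = n * t_ply = 10 * 0.11 = 1.1 mm

1.1 mm


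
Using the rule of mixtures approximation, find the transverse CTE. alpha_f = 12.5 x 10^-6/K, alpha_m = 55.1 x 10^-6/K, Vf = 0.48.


alpha_2 = alpha_f*Vf + alpha_m*(1-Vf) = 12.5*0.48 + 55.1*0.52 = 34.7 x 10^-6/K

34.7 x 10^-6/K


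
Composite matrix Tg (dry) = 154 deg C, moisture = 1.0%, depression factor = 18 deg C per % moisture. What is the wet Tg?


Tg_wet = Tg_dry - k*moisture = 154 - 18*1.0 = 136.0 deg C

136.0 deg C


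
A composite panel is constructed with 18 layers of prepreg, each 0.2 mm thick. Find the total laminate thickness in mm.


h = n * t_ply = 18 * 0.2 = 3.6 mm

3.6 mm


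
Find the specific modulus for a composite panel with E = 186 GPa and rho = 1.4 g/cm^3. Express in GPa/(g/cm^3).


Specific stiffness = E/rho = 186/1.4 = 132.9 GPa/(g/cm^3)

132.9 GPa/(g/cm^3)


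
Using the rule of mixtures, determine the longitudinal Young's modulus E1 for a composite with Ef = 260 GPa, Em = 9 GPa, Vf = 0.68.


E1 = Ef*Vf + Em*(1-Vf) = 260*0.68 + 9*0.32 = 179.68 GPa

179.68 GPa


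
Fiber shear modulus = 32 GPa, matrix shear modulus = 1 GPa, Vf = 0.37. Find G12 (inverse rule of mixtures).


1/G12 = Vf/Gf + (1-Vf)/Gm = 0.37/32 + 0.63/1
G12 = 1.56 GPa

1.56 GPa


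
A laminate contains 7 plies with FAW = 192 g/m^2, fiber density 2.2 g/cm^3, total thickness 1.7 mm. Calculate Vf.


Vf = n * FAW / (rho_f * h * 1000) = 7 * 192 / (2.2 * 1.7 * 1000) = 0.3594

0.3594


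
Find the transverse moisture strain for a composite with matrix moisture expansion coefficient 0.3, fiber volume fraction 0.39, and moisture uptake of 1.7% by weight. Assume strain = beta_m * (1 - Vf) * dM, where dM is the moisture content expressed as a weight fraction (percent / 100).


dM = 1.7/100 = 0.017
strain = beta_m * (1-Vf) * dM = 0.3 * 0.61 * 0.017 = 0.003111

0.003111


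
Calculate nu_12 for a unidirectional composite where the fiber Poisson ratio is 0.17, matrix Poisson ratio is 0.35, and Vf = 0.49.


nu_12 = nu_f*Vf + nu_m*(1-Vf) = 0.17*0.49 + 0.35*0.51 = 0.2618

0.2618


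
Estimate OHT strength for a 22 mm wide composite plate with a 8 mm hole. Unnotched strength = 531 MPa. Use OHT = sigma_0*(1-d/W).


OHT = sigma_0*(1-d/W) = 531*(1-8/22) = 337.9 MPa

337.9 MPa


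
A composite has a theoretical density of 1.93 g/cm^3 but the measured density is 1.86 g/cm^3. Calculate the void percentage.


Void% = (rho_theo - rho_actual)/rho_theo * 100 = (1.93 - 1.86)/1.93 * 100 = 3.63%

3.63%


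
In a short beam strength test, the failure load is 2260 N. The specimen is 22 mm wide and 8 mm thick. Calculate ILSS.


ILSS = 3F/(4bh) = 3*2260/(4*22*8) = 9.63 MPa

9.63 MPa


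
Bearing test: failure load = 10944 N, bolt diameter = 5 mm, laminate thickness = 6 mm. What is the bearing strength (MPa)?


sigma_br = F/(d*h) = 10944/(5*6) = 364.8 MPa

364.8 MPa


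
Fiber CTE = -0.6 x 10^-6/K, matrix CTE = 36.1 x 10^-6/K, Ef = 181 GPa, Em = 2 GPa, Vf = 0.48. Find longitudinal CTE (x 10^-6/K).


E1 = Ef*Vf + Em*(1-Vf) = 87.92
alpha_1 = (alpha_f*Ef*Vf + alpha_m*Em*(1-Vf))/E1 = -0.17 x 10^-6/K

-0.17 x 10^-6/K


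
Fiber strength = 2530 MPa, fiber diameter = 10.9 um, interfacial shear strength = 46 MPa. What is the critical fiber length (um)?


Lc = sigma_f * d / (2 * tau_i) = 2530 * 10.9 / (2 * 46) = 299.8 um

299.8 um


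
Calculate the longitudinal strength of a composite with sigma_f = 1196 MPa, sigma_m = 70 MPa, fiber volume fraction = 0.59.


sigma_1 = sigma_f*Vf + sigma_m*(1-Vf) = 1196*0.59 + 70*0.41 = 734.3 MPa

734.3 MPa


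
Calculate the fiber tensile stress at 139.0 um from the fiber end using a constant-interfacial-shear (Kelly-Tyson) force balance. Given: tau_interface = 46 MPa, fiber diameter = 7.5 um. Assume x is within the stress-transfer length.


Force balance: sigma_f * (pi*d^2/4) = tau * (pi*d) * x  ->  sigma_f = 4 * tau * x / d
sigma_f = 4 * 46 * 139.0 / 7.5 = 3410.1 MPa

3410.1 MPa


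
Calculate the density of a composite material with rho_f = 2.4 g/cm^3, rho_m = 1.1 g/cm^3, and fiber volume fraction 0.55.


rho_c = rho_f*Vf + rho_m*(1-Vf) = 2.4*0.55 + 1.1*0.45 = 1.815 g/cm^3

1.815 g/cm^3


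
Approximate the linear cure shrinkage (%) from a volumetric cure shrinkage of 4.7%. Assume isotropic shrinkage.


Linear shrinkage ≈ vol_shrink/3 = 4.7/3 = 1.567%

1.567%


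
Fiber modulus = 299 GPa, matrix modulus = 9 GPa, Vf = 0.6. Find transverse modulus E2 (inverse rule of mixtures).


1/E2 = Vf/Ef + (1-Vf)/Em = 0.6/299 + 0.4/9
E2 = 21.53 GPa

21.53 GPa


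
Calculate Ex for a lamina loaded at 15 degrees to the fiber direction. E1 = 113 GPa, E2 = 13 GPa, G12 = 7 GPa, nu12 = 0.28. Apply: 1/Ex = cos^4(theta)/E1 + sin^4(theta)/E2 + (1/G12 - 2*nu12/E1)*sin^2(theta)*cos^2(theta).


cos^4(15) = 0.870513, sin^4(15) = 0.004487, sin^2(15)*cos^2(15) = 0.0625
1/G12 - 2*nu12/E1 = 1/7 - 2*0.28/113 = 0.137901 GPa^-1
1/Ex = 0.870513/113 + 0.004487/13 + 0.137901*0.0625 = 0.0166677 GPa^-1
Ex = 60.0 GPa

60.0 GPa


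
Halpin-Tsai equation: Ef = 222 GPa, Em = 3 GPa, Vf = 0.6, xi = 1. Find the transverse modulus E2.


eta = (Ef/Em - 1)/(Ef/Em + xi) = (74.0 - 1)/(74.0 + 1) = 0.9733
E2 = Em*(1+xi*eta*Vf)/(1-eta*Vf) = 11.42 GPa

11.42 GPa


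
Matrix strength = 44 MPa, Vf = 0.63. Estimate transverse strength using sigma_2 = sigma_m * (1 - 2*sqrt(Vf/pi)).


factor = 1 - 2*sqrt(0.63/pi) = 0.1044
sigma_2 = 44 * 0.1044 = 4.59 MPa

4.59 MPa


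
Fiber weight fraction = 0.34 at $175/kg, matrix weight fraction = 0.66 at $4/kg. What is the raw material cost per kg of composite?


Cost = cost_f*Wf + cost_m*Wm = 175*0.34 + 4*0.66 = $62.14/kg

$62.14/kg


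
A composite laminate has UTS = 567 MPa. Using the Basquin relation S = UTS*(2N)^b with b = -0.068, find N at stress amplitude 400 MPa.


N = 0.5 * (S/UTS)^(1/b) = 0.5 * (400/567)^(1/-0.068) = 84.5766 cycles

84.5766 cycles


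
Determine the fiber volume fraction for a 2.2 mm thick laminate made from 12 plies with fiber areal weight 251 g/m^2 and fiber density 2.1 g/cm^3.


Vf = n * FAW / (rho_f * h * 1000) = 12 * 251 / (2.1 * 2.2 * 1000) = 0.6519

0.6519


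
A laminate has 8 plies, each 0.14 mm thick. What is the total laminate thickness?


h = n * t_ply = 8 * 0.14 = 1.12 mm

1.12 mm


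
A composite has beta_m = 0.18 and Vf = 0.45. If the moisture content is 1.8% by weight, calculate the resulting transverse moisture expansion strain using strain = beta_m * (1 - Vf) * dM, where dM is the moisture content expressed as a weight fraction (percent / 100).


dM = 1.8/100 = 0.018
strain = beta_m * (1-Vf) * dM = 0.18 * 0.55 * 0.018 = 0.001782

0.001782


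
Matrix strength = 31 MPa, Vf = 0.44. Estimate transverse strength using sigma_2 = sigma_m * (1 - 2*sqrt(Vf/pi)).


factor = 1 - 2*sqrt(0.44/pi) = 0.2515
sigma_2 = 31 * 0.2515 = 7.8 MPa

7.8 MPa


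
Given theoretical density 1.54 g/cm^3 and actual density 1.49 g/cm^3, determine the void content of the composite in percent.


Void% = (rho_theo - rho_actual)/rho_theo * 100 = (1.54 - 1.49)/1.54 * 100 = 3.25%

3.25%


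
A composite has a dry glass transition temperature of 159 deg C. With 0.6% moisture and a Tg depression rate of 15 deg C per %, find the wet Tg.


Tg_wet = Tg_dry - k*moisture = 159 - 15*0.6 = 150.0 deg C

150.0 deg C


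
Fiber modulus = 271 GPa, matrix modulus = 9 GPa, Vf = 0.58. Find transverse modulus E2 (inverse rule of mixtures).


1/E2 = Vf/Ef + (1-Vf)/Em = 0.58/271 + 0.42/9
E2 = 20.49 GPa

20.49 GPa


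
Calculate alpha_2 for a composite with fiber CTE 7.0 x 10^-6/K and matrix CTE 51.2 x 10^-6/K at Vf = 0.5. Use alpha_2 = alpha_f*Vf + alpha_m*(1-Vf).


alpha_2 = alpha_f*Vf + alpha_m*(1-Vf) = 7.0*0.5 + 51.2*0.5 = 29.1 x 10^-6/K

29.1 x 10^-6/K


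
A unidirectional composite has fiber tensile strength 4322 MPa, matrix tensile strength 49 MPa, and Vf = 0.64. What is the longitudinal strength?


sigma_1 = sigma_f*Vf + sigma_m*(1-Vf) = 4322*0.64 + 49*0.36 = 2783.7 MPa

2783.7 MPa


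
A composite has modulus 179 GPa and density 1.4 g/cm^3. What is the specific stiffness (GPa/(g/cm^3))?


Specific stiffness = E/rho = 179/1.4 = 127.9 GPa/(g/cm^3)

127.9 GPa/(g/cm^3)


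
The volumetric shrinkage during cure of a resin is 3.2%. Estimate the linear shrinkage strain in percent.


Linear shrinkage ≈ vol_shrink/3 = 3.2/3 = 1.067%

1.067%


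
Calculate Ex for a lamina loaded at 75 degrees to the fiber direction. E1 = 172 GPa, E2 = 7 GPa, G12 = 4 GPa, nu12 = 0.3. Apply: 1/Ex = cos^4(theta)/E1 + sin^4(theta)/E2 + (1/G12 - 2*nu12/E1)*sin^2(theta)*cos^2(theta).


cos^4(75) = 0.004487, sin^4(75) = 0.870513, sin^2(75)*cos^2(75) = 0.0625
1/G12 - 2*nu12/E1 = 1/4 - 2*0.3/172 = 0.246512 GPa^-1
1/Ex = 0.004487/172 + 0.870513/7 + 0.246512*0.0625 = 0.139792 GPa^-1
Ex = 7.15 GPa

7.15 GPa


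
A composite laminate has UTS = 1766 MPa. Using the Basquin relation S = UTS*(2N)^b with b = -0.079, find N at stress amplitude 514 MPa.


N = 0.5 * (S/UTS)^(1/b) = 0.5 * (514/1766)^(1/-0.079) = 3.0488e+06 cycles

3.0488e+06 cycles


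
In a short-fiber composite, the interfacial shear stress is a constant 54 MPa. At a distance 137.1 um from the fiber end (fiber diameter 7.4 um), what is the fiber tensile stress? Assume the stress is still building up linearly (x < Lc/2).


Force balance: sigma_f * (pi*d^2/4) = tau * (pi*d) * x  ->  sigma_f = 4 * tau * x / d
sigma_f = 4 * 54 * 137.1 / 7.4 = 4001.8 MPa

4001.8 MPa


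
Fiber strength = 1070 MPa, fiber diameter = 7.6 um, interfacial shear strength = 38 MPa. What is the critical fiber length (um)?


Lc = sigma_f * d / (2 * tau_i) = 1070 * 7.6 / (2 * 38) = 107.0 um

107.0 um


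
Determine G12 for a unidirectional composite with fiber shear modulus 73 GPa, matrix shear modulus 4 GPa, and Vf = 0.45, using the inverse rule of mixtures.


1/G12 = Vf/Gf + (1-Vf)/Gm = 0.45/73 + 0.55/4
G12 = 6.96 GPa

6.96 GPa


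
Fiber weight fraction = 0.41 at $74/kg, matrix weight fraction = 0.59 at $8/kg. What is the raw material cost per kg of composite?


Cost = cost_f*Wf + cost_m*Wm = 74*0.41 + 8*0.59 = $35.06/kg

$35.06/kg


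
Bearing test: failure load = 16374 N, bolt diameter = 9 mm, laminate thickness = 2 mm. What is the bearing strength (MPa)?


sigma_br = F/(d*h) = 16374/(9*2) = 909.7 MPa

909.7 MPa


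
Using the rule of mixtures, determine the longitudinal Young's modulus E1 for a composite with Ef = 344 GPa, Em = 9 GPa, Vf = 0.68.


E1 = Ef*Vf + Em*(1-Vf) = 344*0.68 + 9*0.32 = 236.8 GPa

236.8 GPa


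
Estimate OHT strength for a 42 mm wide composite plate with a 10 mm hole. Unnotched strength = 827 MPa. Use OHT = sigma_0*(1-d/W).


OHT = sigma_0*(1-d/W) = 827*(1-10/42) = 630.1 MPa

630.1 MPa


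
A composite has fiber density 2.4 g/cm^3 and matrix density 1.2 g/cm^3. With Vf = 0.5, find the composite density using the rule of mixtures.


rho_c = rho_f*Vf + rho_m*(1-Vf) = 2.4*0.5 + 1.2*0.5 = 1.8 g/cm^3

1.8 g/cm^3


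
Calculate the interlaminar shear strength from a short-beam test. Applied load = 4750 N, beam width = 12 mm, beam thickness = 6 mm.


ILSS = 3F/(4bh) = 3*4750/(4*12*6) = 49.48 MPa

49.48 MPa


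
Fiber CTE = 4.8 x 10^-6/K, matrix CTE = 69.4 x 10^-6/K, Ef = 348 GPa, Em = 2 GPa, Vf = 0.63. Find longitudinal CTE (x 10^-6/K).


E1 = Ef*Vf + Em*(1-Vf) = 219.98
alpha_1 = (alpha_f*Ef*Vf + alpha_m*Em*(1-Vf))/E1 = 5.02 x 10^-6/K

5.02 x 10^-6/K


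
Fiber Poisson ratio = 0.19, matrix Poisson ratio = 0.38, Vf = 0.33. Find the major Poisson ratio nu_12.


nu_12 = nu_f*Vf + nu_m*(1-Vf) = 0.19*0.33 + 0.38*0.67 = 0.3173

0.3173


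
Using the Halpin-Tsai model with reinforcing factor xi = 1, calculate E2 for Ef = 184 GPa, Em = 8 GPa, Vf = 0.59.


eta = (Ef/Em - 1)/(Ef/Em + xi) = (23.0 - 1)/(23.0 + 1) = 0.9167
E2 = Em*(1+xi*eta*Vf)/(1-eta*Vf) = 26.85 GPa

26.85 GPa


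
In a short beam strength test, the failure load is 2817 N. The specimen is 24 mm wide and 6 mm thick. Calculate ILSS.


ILSS = 3F/(4bh) = 3*2817/(4*24*6) = 14.67 MPa

14.67 MPa


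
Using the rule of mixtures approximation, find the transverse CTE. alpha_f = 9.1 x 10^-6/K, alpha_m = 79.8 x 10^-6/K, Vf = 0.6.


alpha_2 = alpha_f*Vf + alpha_m*(1-Vf) = 9.1*0.6 + 79.8*0.4 = 37.4 x 10^-6/K

37.4 x 10^-6/K


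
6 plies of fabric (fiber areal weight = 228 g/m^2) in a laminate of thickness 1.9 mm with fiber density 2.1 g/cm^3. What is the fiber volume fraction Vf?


Vf = n * FAW / (rho_f * h * 1000) = 6 * 228 / (2.1 * 1.9 * 1000) = 0.3429

0.3429


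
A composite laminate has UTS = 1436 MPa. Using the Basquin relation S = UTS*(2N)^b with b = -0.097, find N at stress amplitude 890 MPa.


N = 0.5 * (S/UTS)^(1/b) = 0.5 * (890/1436)^(1/-0.097) = 69.3220 cycles

69.3220 cycles


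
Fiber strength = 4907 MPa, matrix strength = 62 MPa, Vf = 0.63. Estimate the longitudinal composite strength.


sigma_1 = sigma_f*Vf + sigma_m*(1-Vf) = 4907*0.63 + 62*0.37 = 3114.4 MPa

3114.4 MPa


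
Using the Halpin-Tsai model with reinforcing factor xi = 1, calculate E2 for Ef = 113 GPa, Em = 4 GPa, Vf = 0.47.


eta = (Ef/Em - 1)/(Ef/Em + xi) = (28.25 - 1)/(28.25 + 1) = 0.9316
E2 = Em*(1+xi*eta*Vf)/(1-eta*Vf) = 10.23 GPa

10.23 GPa


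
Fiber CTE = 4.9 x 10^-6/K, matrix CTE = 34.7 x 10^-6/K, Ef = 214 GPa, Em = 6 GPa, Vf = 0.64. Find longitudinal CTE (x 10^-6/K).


E1 = Ef*Vf + Em*(1-Vf) = 139.12
alpha_1 = (alpha_f*Ef*Vf + alpha_m*Em*(1-Vf))/E1 = 5.36 x 10^-6/K

5.36 x 10^-6/K


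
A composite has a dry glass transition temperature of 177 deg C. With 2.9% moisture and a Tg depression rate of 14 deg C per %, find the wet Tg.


Tg_wet = Tg_dry - k*moisture = 177 - 14*2.9 = 136.4 deg C

136.4 deg C


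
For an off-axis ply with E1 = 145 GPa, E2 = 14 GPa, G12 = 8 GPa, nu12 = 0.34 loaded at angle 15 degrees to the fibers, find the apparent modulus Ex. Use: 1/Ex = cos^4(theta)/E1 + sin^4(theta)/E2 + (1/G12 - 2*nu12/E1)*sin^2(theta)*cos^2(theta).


cos^4(15) = 0.870513, sin^4(15) = 0.004487, sin^2(15)*cos^2(15) = 0.0625
1/G12 - 2*nu12/E1 = 1/8 - 2*0.34/145 = 0.12031 GPa^-1
1/Ex = 0.870513/145 + 0.004487/14 + 0.12031*0.0625 = 0.0138435 GPa^-1
Ex = 72.24 GPa

72.24 GPa


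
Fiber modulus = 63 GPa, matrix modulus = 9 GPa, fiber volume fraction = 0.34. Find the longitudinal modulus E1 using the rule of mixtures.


E1 = Ef*Vf + Em*(1-Vf) = 63*0.34 + 9*0.66 = 27.36 GPa

27.36 GPa


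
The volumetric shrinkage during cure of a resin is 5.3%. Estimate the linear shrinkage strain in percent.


Linear shrinkage ≈ vol_shrink/3 = 5.3/3 = 1.767%

1.767%


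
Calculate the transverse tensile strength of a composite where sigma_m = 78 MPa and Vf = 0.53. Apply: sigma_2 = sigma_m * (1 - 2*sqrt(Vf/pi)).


factor = 1 - 2*sqrt(0.53/pi) = 0.1785
sigma_2 = 78 * 0.1785 = 13.93 MPa

13.93 MPa


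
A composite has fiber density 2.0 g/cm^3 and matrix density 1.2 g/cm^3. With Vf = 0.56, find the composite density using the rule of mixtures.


rho_c = rho_f*Vf + rho_m*(1-Vf) = 2.0*0.56 + 1.2*0.44 = 1.648 g/cm^3

1.648 g/cm^3


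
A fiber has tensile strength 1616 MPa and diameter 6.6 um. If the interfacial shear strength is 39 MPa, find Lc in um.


Lc = sigma_f * d / (2 * tau_i) = 1616 * 6.6 / (2 * 39) = 136.7 um

136.7 um


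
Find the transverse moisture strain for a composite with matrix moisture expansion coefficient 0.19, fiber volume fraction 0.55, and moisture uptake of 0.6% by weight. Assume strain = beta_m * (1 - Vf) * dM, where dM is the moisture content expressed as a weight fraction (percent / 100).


dM = 0.6/100 = 0.006
strain = beta_m * (1-Vf) * dM = 0.19 * 0.45 * 0.006 = 0.000513

0.000513


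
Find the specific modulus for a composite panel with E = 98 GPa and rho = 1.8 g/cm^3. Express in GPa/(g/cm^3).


Specific stiffness = E/rho = 98/1.8 = 54.4 GPa/(g/cm^3)

54.4 GPa/(g/cm^3)


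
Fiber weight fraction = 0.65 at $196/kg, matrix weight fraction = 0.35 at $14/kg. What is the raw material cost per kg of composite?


Cost = cost_f*Wf + cost_m*Wm = 196*0.65 + 14*0.35 = $132.3/kg

$132.3/kg


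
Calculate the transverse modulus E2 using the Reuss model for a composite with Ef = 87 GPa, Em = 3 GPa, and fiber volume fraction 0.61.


1/E2 = Vf/Ef + (1-Vf)/Em = 0.61/87 + 0.39/3
E2 = 7.3 GPa

7.3 GPa


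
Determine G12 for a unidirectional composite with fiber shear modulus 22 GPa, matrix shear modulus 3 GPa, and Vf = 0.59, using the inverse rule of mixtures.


1/G12 = Vf/Gf + (1-Vf)/Gm = 0.59/22 + 0.41/3
G12 = 6.12 GPa

6.12 GPa


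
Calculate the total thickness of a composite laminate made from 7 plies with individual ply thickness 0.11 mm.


h = n * t_ply = 7 * 0.11 = 0.77 mm

0.77 mm


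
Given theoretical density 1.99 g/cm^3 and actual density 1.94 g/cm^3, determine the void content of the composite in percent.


Void% = (rho_theo - rho_actual)/rho_theo * 100 = (1.99 - 1.94)/1.99 * 100 = 2.51%

2.51%


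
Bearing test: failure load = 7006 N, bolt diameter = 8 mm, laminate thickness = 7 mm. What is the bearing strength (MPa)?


sigma_br = F/(d*h) = 7006/(8*7) = 125.1 MPa

125.1 MPa


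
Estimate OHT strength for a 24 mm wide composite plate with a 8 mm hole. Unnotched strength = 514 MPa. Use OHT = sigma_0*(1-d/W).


OHT = sigma_0*(1-d/W) = 514*(1-8/24) = 342.7 MPa

342.7 MPa


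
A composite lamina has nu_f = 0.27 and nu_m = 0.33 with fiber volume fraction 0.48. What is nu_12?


nu_12 = nu_f*Vf + nu_m*(1-Vf) = 0.27*0.48 + 0.33*0.52 = 0.3012

0.3012


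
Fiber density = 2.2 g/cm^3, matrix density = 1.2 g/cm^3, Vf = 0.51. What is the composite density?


rho_c = rho_f*Vf + rho_m*(1-Vf) = 2.2*0.51 + 1.2*0.49 = 1.71 g/cm^3

1.71 g/cm^3


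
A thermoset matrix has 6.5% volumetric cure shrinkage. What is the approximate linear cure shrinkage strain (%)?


Linear shrinkage ≈ vol_shrink/3 = 6.5/3 = 2.167%

2.167%


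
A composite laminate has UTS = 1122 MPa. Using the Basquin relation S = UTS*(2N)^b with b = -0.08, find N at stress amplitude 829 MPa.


N = 0.5 * (S/UTS)^(1/b) = 0.5 * (829/1122)^(1/-0.08) = 21.9760 cycles

21.9760 cycles


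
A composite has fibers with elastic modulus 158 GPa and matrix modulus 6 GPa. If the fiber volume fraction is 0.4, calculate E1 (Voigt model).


E1 = Ef*Vf + Em*(1-Vf) = 158*0.4 + 6*0.6 = 66.8 GPa

66.8 GPa


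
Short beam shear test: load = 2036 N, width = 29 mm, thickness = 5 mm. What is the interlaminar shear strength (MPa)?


ILSS = 3F/(4bh) = 3*2036/(4*29*5) = 10.53 MPa

10.53 MPa


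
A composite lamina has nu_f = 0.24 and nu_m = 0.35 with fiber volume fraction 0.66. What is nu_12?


nu_12 = nu_f*Vf + nu_m*(1-Vf) = 0.24*0.66 + 0.35*0.34 = 0.2774

0.2774


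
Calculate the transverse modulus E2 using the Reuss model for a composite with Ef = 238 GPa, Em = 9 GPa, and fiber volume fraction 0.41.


1/E2 = Vf/Ef + (1-Vf)/Em = 0.41/238 + 0.59/9
E2 = 14.86 GPa

14.86 GPa


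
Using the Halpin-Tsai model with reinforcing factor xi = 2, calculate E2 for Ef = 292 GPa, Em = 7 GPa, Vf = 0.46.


eta = (Ef/Em - 1)/(Ef/Em + xi) = (41.7143 - 1)/(41.7143 + 2) = 0.9314
E2 = Em*(1+xi*eta*Vf)/(1-eta*Vf) = 22.74 GPa

22.74 GPa


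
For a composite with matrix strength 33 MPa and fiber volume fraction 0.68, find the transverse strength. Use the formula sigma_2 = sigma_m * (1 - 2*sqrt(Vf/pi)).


factor = 1 - 2*sqrt(0.68/pi) = 0.0695
sigma_2 = 33 * 0.0695 = 2.29 MPa

2.29 MPa


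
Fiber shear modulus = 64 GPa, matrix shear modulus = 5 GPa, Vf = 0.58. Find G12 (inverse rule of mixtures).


1/G12 = Vf/Gf + (1-Vf)/Gm = 0.58/64 + 0.42/5
G12 = 10.75 GPa

10.75 GPa


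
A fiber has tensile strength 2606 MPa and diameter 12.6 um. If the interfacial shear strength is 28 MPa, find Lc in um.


Lc = sigma_f * d / (2 * tau_i) = 2606 * 12.6 / (2 * 28) = 586.4 um

586.4 um


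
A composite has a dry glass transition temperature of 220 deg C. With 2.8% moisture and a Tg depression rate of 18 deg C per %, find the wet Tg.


Tg_wet = Tg_dry - k*moisture = 220 - 18*2.8 = 169.6 deg C

169.6 deg C


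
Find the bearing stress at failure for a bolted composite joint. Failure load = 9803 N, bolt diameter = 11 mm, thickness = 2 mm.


sigma_br = F/(d*h) = 9803/(11*2) = 445.6 MPa

445.6 MPa


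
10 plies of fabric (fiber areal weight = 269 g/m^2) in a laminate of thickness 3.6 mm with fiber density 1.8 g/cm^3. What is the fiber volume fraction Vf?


Vf = n * FAW / (rho_f * h * 1000) = 10 * 269 / (1.8 * 3.6 * 1000) = 0.4151

0.4151


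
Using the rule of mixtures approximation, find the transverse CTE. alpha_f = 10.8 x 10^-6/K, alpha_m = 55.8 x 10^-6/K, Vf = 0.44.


alpha_2 = alpha_f*Vf + alpha_m*(1-Vf) = 10.8*0.44 + 55.8*0.56 = 36.0 x 10^-6/K

36.0 x 10^-6/K


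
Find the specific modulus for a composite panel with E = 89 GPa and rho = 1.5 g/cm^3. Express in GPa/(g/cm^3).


Specific stiffness = E/rho = 89/1.5 = 59.3 GPa/(g/cm^3)

59.3 GPa/(g/cm^3)


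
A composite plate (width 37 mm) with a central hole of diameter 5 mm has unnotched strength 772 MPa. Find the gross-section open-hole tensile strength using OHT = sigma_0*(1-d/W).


OHT = sigma_0*(1-d/W) = 772*(1-5/37) = 667.7 MPa

667.7 MPa


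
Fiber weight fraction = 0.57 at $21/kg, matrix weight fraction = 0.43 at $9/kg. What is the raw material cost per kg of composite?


Cost = cost_f*Wf + cost_m*Wm = 21*0.57 + 9*0.43 = $15.84/kg

$15.84/kg


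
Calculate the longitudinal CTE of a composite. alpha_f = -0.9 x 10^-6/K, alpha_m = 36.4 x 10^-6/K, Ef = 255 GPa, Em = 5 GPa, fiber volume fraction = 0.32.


E1 = Ef*Vf + Em*(1-Vf) = 85.0
alpha_1 = (alpha_f*Ef*Vf + alpha_m*Em*(1-Vf))/E1 = 0.59 x 10^-6/K

0.59 x 10^-6/K


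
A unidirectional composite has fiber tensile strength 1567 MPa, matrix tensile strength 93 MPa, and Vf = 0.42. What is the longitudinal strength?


sigma_1 = sigma_f*Vf + sigma_m*(1-Vf) = 1567*0.42 + 93*0.58 = 712.1 MPa

712.1 MPa


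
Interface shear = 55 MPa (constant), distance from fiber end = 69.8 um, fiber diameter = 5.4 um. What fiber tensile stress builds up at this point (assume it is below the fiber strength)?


Force balance: sigma_f * (pi*d^2/4) = tau * (pi*d) * x  ->  sigma_f = 4 * tau * x / d
sigma_f = 4 * 55 * 69.8 / 5.4 = 2843.7 MPa

2843.7 MPa


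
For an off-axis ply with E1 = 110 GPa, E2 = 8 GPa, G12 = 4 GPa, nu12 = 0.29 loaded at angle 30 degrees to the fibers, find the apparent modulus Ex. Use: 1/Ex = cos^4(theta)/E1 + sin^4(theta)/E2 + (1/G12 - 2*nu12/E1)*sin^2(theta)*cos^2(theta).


cos^4(30) = 0.5625, sin^4(30) = 0.0625, sin^2(30)*cos^2(30) = 0.1875
1/G12 - 2*nu12/E1 = 1/4 - 2*0.29/110 = 0.244727 GPa^-1
1/Ex = 0.5625/110 + 0.0625/8 + 0.244727*0.1875 = 0.0588125 GPa^-1
Ex = 17.0 GPa

17.0 GPa


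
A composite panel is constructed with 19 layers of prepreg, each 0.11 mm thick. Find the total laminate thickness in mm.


h = n * t_ply = 19 * 0.11 = 2.09 mm

2.09 mm


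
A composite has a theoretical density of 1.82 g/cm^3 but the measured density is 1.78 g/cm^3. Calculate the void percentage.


Void% = (rho_theo - rho_actual)/rho_theo * 100 = (1.82 - 1.78)/1.82 * 100 = 2.2%

2.2%


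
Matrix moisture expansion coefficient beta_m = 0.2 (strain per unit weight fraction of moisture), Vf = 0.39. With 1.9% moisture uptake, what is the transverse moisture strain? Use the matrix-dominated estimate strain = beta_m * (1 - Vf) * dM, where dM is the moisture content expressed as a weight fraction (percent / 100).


dM = 1.9/100 = 0.019
strain = beta_m * (1-Vf) * dM = 0.2 * 0.61 * 0.019 = 0.002318

0.002318


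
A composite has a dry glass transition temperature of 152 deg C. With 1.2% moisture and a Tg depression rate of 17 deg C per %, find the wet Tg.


Tg_wet = Tg_dry - k*moisture = 152 - 17*1.2 = 131.6 deg C

131.6 deg C


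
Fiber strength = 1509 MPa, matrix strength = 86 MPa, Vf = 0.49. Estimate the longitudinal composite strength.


sigma_1 = sigma_f*Vf + sigma_m*(1-Vf) = 1509*0.49 + 86*0.51 = 783.3 MPa

783.3 MPa


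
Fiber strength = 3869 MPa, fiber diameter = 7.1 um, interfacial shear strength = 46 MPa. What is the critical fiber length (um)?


Lc = sigma_f * d / (2 * tau_i) = 3869 * 7.1 / (2 * 46) = 298.6 um

298.6 um


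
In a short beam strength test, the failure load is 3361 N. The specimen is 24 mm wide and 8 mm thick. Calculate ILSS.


ILSS = 3F/(4bh) = 3*3361/(4*24*8) = 13.13 MPa

13.13 MPa


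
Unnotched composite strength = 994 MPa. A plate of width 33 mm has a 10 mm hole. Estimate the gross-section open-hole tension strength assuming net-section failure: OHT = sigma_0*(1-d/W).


OHT = sigma_0*(1-d/W) = 994*(1-10/33) = 692.8 MPa

692.8 MPa


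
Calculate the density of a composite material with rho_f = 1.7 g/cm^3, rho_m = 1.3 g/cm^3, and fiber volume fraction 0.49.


rho_c = rho_f*Vf + rho_m*(1-Vf) = 1.7*0.49 + 1.3*0.51 = 1.496 g/cm^3

1.496 g/cm^3


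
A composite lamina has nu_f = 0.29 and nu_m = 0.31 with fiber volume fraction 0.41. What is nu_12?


nu_12 = nu_f*Vf + nu_m*(1-Vf) = 0.29*0.41 + 0.31*0.59 = 0.3018

0.3018


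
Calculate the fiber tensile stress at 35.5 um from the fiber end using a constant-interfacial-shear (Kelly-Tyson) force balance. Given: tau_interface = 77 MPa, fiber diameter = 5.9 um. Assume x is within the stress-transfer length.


Force balance: sigma_f * (pi*d^2/4) = tau * (pi*d) * x  ->  sigma_f = 4 * tau * x / d
sigma_f = 4 * 77 * 35.5 / 5.9 = 1853.2 MPa

1853.2 MPa


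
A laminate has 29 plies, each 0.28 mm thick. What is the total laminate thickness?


h = n * t_ply = 29 * 0.28 = 8.12 mm

8.12 mm


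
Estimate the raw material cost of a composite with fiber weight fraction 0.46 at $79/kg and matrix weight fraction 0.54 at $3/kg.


Cost = cost_f*Wf + cost_m*Wm = 79*0.46 + 3*0.54 = $37.96/kg

$37.96/kg


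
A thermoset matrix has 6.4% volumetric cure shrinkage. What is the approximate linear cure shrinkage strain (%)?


Linear shrinkage ≈ vol_shrink/3 = 6.4/3 = 2.133%

2.133%


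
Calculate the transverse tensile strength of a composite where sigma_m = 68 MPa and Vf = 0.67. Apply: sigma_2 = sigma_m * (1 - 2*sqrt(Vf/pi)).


factor = 1 - 2*sqrt(0.67/pi) = 0.0764
sigma_2 = 68 * 0.0764 = 5.19 MPa

5.19 MPa


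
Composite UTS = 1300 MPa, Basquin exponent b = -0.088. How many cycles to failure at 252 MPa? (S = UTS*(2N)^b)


N = 0.5 * (S/UTS)^(1/b) = 0.5 * (252/1300)^(1/-0.088) = 6.2524e+07 cycles

6.2524e+07 cycles


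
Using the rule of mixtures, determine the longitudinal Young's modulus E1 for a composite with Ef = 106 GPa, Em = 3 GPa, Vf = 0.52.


E1 = Ef*Vf + Em*(1-Vf) = 106*0.52 + 3*0.48 = 56.56 GPa

56.56 GPa


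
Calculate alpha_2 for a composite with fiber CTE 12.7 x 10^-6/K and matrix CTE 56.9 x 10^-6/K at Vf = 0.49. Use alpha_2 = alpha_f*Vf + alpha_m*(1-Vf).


alpha_2 = alpha_f*Vf + alpha_m*(1-Vf) = 12.7*0.49 + 56.9*0.51 = 35.2 x 10^-6/K

35.2 x 10^-6/K


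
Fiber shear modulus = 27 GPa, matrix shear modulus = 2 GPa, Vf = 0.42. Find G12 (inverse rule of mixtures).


1/G12 = Vf/Gf + (1-Vf)/Gm = 0.42/27 + 0.58/2
G12 = 3.27 GPa

3.27 GPa


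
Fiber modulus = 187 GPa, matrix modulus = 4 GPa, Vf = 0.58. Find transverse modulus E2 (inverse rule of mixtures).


1/E2 = Vf/Ef + (1-Vf)/Em = 0.58/187 + 0.42/4
E2 = 9.25 GPa

9.25 GPa


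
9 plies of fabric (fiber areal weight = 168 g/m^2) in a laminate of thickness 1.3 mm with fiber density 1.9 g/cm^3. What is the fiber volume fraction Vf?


Vf = n * FAW / (rho_f * h * 1000) = 9 * 168 / (1.9 * 1.3 * 1000) = 0.6121

0.6121


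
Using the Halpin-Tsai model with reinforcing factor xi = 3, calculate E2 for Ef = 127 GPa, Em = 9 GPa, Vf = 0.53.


eta = (Ef/Em - 1)/(Ef/Em + xi) = (14.1111 - 1)/(14.1111 + 3) = 0.7662
E2 = Em*(1+xi*eta*Vf)/(1-eta*Vf) = 33.62 GPa

33.62 GPa


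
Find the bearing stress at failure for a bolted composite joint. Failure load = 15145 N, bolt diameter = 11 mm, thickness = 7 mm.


sigma_br = F/(d*h) = 15145/(11*7) = 196.7 MPa

196.7 MPa


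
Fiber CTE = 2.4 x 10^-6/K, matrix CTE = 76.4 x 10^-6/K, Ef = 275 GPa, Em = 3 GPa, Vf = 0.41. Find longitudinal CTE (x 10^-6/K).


E1 = Ef*Vf + Em*(1-Vf) = 114.52
alpha_1 = (alpha_f*Ef*Vf + alpha_m*Em*(1-Vf))/E1 = 3.54 x 10^-6/K

3.54 x 10^-6/K


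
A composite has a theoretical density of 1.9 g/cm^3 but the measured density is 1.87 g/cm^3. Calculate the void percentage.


Void% = (rho_theo - rho_actual)/rho_theo * 100 = (1.9 - 1.87)/1.9 * 100 = 1.58%

1.58%


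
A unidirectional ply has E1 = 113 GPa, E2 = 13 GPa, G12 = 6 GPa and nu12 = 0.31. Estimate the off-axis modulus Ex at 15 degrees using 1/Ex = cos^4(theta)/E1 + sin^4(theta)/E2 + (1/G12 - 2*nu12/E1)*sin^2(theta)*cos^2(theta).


cos^4(15) = 0.870513, sin^4(15) = 0.004487, sin^2(15)*cos^2(15) = 0.0625
1/G12 - 2*nu12/E1 = 1/6 - 2*0.31/113 = 0.16118 GPa^-1
1/Ex = 0.870513/113 + 0.004487/13 + 0.16118*0.0625 = 0.0181226 GPa^-1
Ex = 55.18 GPa

55.18 GPa


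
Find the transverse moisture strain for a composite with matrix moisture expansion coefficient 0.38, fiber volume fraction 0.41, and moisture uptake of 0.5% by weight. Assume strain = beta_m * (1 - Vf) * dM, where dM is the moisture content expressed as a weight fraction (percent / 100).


dM = 0.5/100 = 0.005
strain = beta_m * (1-Vf) * dM = 0.38 * 0.59 * 0.005 = 0.001121

0.001121


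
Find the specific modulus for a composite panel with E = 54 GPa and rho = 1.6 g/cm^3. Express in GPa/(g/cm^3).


Specific stiffness = E/rho = 54/1.6 = 33.8 GPa/(g/cm^3)

33.8 GPa/(g/cm^3)


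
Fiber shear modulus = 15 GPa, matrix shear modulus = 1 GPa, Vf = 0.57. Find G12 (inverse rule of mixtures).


1/G12 = Vf/Gf + (1-Vf)/Gm = 0.57/15 + 0.43/1
G12 = 2.14 GPa

2.14 GPa


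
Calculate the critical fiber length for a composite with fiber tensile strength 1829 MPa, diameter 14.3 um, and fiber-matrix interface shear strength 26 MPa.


Lc = sigma_f * d / (2 * tau_i) = 1829 * 14.3 / (2 * 26) = 503.0 um

503.0 um


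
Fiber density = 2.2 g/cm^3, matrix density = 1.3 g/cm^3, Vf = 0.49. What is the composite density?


rho_c = rho_f*Vf + rho_m*(1-Vf) = 2.2*0.49 + 1.3*0.51 = 1.741 g/cm^3

1.741 g/cm^3


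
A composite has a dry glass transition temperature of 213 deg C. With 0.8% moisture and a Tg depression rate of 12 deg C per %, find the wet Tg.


Tg_wet = Tg_dry - k*moisture = 213 - 12*0.8 = 203.4 deg C

203.4 deg C


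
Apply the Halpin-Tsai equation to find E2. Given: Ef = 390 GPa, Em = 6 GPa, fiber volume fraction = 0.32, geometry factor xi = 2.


eta = (Ef/Em - 1)/(Ef/Em + xi) = (65.0 - 1)/(65.0 + 2) = 0.9552
E2 = Em*(1+xi*eta*Vf)/(1-eta*Vf) = 13.92 GPa

13.92 GPa


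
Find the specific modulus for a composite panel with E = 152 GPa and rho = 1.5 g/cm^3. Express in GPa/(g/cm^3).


Specific stiffness = E/rho = 152/1.5 = 101.3 GPa/(g/cm^3)

101.3 GPa/(g/cm^3)


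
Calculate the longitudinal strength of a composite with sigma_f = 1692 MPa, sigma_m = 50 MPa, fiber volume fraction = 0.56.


sigma_1 = sigma_f*Vf + sigma_m*(1-Vf) = 1692*0.56 + 50*0.44 = 969.5 MPa

969.5 MPa


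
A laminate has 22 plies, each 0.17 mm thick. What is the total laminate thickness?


h = n * t_ply = 22 * 0.17 = 3.74 mm

3.74 mm


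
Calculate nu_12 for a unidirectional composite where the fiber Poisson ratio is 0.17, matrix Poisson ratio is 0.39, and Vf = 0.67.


nu_12 = nu_f*Vf + nu_m*(1-Vf) = 0.17*0.67 + 0.39*0.33 = 0.2426

0.2426


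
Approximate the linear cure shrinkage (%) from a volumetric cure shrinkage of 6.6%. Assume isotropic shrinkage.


Linear shrinkage ≈ vol_shrink/3 = 6.6/3 = 2.2%

2.2%


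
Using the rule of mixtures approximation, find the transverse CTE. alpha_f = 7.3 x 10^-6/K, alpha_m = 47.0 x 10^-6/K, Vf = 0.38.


alpha_2 = alpha_f*Vf + alpha_m*(1-Vf) = 7.3*0.38 + 47.0*0.62 = 31.9 x 10^-6/K

31.9 x 10^-6/K


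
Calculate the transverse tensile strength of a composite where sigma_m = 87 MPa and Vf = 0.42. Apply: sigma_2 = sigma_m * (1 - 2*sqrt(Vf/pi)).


factor = 1 - 2*sqrt(0.42/pi) = 0.2687
sigma_2 = 87 * 0.2687 = 23.38 MPa

23.38 MPa


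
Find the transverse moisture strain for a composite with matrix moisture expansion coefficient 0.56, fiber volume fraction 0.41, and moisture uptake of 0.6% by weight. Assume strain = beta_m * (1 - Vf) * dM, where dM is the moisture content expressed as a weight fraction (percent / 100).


dM = 0.6/100 = 0.006
strain = beta_m * (1-Vf) * dM = 0.56 * 0.59 * 0.006 = 0.0019824

0.0019824


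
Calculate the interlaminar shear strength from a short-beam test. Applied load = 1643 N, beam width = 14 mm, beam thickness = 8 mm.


ILSS = 3F/(4bh) = 3*1643/(4*14*8) = 11.0 MPa

11.0 MPa


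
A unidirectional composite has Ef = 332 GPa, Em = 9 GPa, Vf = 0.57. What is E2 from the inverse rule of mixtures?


1/E2 = Vf/Ef + (1-Vf)/Em = 0.57/332 + 0.43/9
E2 = 20.2 GPa

20.2 GPa
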